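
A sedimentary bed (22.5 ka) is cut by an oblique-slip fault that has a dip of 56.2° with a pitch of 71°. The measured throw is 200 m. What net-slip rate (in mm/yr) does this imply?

dip-slip = throw / sin(dip) = 200 / sin(56.2°) = 240.7 m
net slip = dip-slip / sin(rake) = 240.7 / sin(71°) = 254.5 m
rate = 254.5 m / 22.5 ka = 0.0113 m/yr = 11.3 mm/yr

11.3 mm/yr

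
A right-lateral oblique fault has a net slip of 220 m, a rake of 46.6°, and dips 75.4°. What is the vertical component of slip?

155 m

dip-slip = net slip × sin(rake) = 220 m × sin(46.6°) = 159.8 m
throw = dip-slip × sin(dip) = 159.8 × sin(75.4°) = 155 m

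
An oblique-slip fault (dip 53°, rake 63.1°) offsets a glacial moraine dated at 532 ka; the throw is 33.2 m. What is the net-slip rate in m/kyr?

dip-slip = throw / sin(dip) = 33.2 / sin(53°) = 41.57 m
net slip = dip-slip / sin(rake) = 41.57 / sin(63.1°) = 46.61 m
rate = 46.61 m / 532 ka = 0.0000876 m/yr = 0.0876 m/kyr

0.0876 m/kyr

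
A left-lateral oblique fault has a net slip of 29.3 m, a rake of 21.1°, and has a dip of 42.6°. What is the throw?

7.14 m

dip-slip = net slip × sin(rake) = 29.3 m × sin(21.1°) = 10.55 m
throw = dip-slip × sin(dip) = 10.55 × sin(42.6°) = 7.14 m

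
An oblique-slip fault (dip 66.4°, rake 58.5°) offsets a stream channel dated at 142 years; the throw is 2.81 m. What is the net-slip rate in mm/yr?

dip-slip = throw / sin(dip) = 2.81 / sin(66.4°) = 3.066 m
net slip = dip-slip / sin(rake) = 3.066 / sin(58.5°) = 3.596 m
rate = 3.596 m / 142 years = 0.0253 m/yr = 25.3 mm/yr

25.3 mm/yr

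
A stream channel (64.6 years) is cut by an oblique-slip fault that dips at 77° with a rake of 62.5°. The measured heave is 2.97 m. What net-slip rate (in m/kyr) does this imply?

230 m/kyr

dip-slip = heave / cos(dip) = 2.97 / cos(77°) = 13.20 m
net slip = dip-slip / sin(rake) = 13.20 / sin(62.5°) = 14.88 m
rate = 14.88 m / 64.6 years = 0.230 m/yr = 230 m/kyr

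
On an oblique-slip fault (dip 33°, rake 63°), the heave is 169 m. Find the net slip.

226 m

dip-slip = heave / cos(dip) = 169 / cos(33°) = 201.5 m
net slip = dip-slip / sin(rake) = 201.5 / sin(63°) = 226 m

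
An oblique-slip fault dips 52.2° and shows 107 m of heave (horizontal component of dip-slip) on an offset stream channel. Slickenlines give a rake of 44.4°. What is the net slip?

dip-slip = heave / cos(dip) = 107 / cos(52.2°) = 174.6 m
net slip = dip-slip / sin(rake) = 174.6 / sin(44.4°) = 250 m

250 m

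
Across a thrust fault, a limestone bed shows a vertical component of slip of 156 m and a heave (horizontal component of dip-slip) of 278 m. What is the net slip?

319 m

net slip = √(throw² + heave²) = √(156² + 278²) = 319 m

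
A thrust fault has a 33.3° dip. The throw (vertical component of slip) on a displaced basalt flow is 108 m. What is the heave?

164 m

heave = throw / tan(dip) = 108 / tan(33.3°) = 164 m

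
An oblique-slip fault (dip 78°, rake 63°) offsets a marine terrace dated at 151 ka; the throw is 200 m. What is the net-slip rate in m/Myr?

dip-slip = throw / sin(dip) = 200 / sin(78°) = 204.5 m
net slip = dip-slip / sin(rake) = 204.5 / sin(63°) = 229.5 m
rate = 229.5 m / 151 ka = 0.00152 m/yr = 1520 m/Myr

1520 m/Myr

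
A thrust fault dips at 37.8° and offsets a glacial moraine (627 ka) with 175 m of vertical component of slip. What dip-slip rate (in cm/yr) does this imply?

0.0455 cm/yr

dip-slip = throw / sin(dip) = 175 m / sin(37.8°) = 285.5 m
rate = 285.5 m / 627 ka = 0.000455 m/yr = 0.0455 cm/yr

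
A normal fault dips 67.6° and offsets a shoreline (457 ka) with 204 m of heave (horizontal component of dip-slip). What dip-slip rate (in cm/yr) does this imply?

0.117 cm/yr

dip-slip = heave / cos(dip) = 204 m / cos(67.6°) = 535.3 m
rate = 535.3 m / 457 ka = 0.00117 m/yr = 0.117 cm/yr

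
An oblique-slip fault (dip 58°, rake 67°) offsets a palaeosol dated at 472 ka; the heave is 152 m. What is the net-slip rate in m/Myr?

660 m/Myr

dip-slip = heave / cos(dip) = 152 / cos(58°) = 286.8 m
net slip = dip-slip / sin(rake) = 286.8 / sin(67°) = 311.6 m
rate = 311.6 m / 472 ka = 0.000660 m/yr = 660 m/Myr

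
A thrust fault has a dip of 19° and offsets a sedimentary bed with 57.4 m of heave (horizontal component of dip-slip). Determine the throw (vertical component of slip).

throw = heave × tan(dip) = 57.4 × tan(19°) = 19.8 m

19.8 m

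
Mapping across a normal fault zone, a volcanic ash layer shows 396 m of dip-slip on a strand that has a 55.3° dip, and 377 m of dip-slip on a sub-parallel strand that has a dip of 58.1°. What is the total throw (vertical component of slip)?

throw_A = 396 × sin(55.3°) = 325.6 m
throw_B = 377 × sin(58.1°) = 320.1 m
total = 325.6 + 320.1 = 646 m

646 m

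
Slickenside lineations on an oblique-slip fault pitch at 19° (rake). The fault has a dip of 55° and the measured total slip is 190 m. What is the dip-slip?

dip-slip = net slip × sin(rake) = 190 m × sin(19°) = 61.9 m

61.9 m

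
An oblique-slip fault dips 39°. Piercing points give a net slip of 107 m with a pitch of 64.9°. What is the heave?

dip-slip = net slip × sin(rake) = 107 m × sin(64.9°) = 96.90 m
heave = dip-slip × cos(dip) = 96.90 × cos(39°) = 75.3 m

75.3 m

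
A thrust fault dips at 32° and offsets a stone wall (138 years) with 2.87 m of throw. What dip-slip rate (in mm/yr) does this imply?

39.2 mm/yr

dip-slip = throw / sin(dip) = 2.87 m / sin(32°) = 5.416 m
rate = 5.416 m / 138 years = 0.0392 m/yr = 39.2 mm/yr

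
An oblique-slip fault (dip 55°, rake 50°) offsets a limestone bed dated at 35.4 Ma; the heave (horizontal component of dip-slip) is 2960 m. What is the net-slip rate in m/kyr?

0.190 m/kyr

dip-slip = heave / cos(dip) = 2960 / cos(55°) = 5161 m
net slip = dip-slip / sin(rake) = 5161 / sin(50°) = 6737 m
rate = 6737 m / 35.4 Ma = 0.000190 m/yr = 0.190 m/kyr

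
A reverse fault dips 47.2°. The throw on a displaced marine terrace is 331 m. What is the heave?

heave = throw / tan(dip) = 331 / tan(47.2°) = 307 m

307 m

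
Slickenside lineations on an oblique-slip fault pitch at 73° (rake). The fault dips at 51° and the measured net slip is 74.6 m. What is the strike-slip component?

strike-slip = net slip × cos(rake) = 74.6 m × cos(73°) = 21.8 m

21.8 m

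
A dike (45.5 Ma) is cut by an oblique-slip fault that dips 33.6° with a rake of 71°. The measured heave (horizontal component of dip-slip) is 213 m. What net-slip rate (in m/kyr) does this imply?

dip-slip = heave / cos(dip) = 213 / cos(33.6°) = 255.7 m
net slip = dip-slip / sin(rake) = 255.7 / sin(71°) = 270.5 m
rate = 270.5 m / 45.5 Ma = 0.00000594 m/yr = 0.00594 m/kyr

0.00594 m/kyr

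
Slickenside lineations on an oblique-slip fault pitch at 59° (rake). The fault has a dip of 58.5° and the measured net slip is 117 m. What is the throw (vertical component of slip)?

85.5 m

dip-slip = net slip × sin(rake) = 117 m × sin(59°) = 100.3 m
throw = dip-slip × sin(dip) = 100.3 × sin(58.5°) = 85.5 m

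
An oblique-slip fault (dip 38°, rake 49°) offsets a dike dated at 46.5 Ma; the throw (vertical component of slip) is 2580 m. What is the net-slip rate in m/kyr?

0.119 m/kyr

dip-slip = throw / sin(dip) = 2580 / sin(38°) = 4191 m
net slip = dip-slip / sin(rake) = 4191 / sin(49°) = 5553 m
rate = 5553 m / 46.5 Ma = 0.000119 m/yr = 0.119 m/kyr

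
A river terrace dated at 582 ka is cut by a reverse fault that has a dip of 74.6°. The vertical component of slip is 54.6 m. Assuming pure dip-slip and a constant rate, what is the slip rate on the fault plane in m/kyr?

dip-slip = throw / sin(dip) = 54.6 m / sin(74.6°) = 56.63 m
rate = 56.63 m / 582 ka = 0.0000973 m/yr = 0.0973 m/kyr

0.0973 m/kyr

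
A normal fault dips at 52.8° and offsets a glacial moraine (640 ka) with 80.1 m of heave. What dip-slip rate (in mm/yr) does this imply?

dip-slip = heave / cos(dip) = 80.1 m / cos(52.8°) = 132.5 m
rate = 132.5 m / 640 ka = 0.000207 m/yr = 0.207 mm/yr

0.207 mm/yr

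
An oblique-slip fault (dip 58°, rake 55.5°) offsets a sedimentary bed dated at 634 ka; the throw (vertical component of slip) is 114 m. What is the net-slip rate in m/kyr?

0.257 m/kyr

dip-slip = throw / sin(dip) = 114 / sin(58°) = 134.4 m
net slip = dip-slip / sin(rake) = 134.4 / sin(55.5°) = 163.1 m
rate = 163.1 m / 634 ka = 0.000257 m/yr = 0.257 m/kyr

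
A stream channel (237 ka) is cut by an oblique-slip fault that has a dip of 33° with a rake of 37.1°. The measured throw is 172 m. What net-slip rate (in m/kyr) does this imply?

2.21 m/kyr

dip-slip = throw / sin(dip) = 172 / sin(33°) = 315.8 m
net slip = dip-slip / sin(rake) = 315.8 / sin(37.1°) = 523.5 m
rate = 523.5 m / 237 ka = 0.00221 m/yr = 2.21 m/kyr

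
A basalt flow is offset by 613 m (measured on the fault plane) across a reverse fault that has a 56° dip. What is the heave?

heave = dip-slip × cos(dip) = 613 m × cos(56°) = 343 m

343 m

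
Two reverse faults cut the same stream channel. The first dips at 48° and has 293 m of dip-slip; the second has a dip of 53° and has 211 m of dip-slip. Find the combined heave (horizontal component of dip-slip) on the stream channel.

heave_A = 293 × cos(48°) = 196.1 m
heave_B = 211 × cos(53°) = 127 m
total = 196.1 + 127 = 323 m

323 m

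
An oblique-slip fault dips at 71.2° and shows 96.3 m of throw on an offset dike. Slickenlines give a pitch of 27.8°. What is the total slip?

dip-slip = throw / sin(dip) = 96.3 / sin(71.2°) = 101.7 m
net slip = dip-slip / sin(rake) = 101.7 / sin(27.8°) = 218 m

218 m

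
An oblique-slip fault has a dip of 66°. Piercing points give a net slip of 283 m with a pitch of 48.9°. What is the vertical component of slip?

195 m

dip-slip = net slip × sin(rake) = 283 m × sin(48.9°) = 213.3 m
throw = dip-slip × sin(dip) = 213.3 × sin(66°) = 195 m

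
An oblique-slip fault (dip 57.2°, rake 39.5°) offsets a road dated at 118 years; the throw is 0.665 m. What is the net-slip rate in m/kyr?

dip-slip = throw / sin(dip) = 0.665 / sin(57.2°) = 0.7911 m
net slip = dip-slip / sin(rake) = 0.7911 / sin(39.5°) = 1.244 m
rate = 1.244 m / 118 years = 0.0105 m/yr = 10.5 m/kyr

10.5 m/kyr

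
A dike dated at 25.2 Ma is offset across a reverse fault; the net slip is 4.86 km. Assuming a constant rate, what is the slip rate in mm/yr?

rate = 4.86 km / 25.2 Ma = 0.000193 m/yr = 0.193 mm/yr

0.193 mm/yr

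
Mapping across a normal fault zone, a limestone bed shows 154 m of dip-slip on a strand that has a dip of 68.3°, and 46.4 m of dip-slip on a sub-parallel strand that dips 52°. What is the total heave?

85.5 m

heave_A = 154 × cos(68.3°) = 56.94 m
heave_B = 46.4 × cos(52°) = 28.57 m
total = 56.94 + 28.57 = 85.5 m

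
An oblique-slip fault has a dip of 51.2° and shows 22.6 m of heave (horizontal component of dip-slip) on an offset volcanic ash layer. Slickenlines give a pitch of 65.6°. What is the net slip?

39.6 m

dip-slip = heave / cos(dip) = 22.6 / cos(51.2°) = 36.07 m
net slip = dip-slip / sin(rake) = 36.07 / sin(65.6°) = 39.6 m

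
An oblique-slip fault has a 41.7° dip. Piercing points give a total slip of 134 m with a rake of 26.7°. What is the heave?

dip-slip = net slip × sin(rake) = 134 m × sin(26.7°) = 60.21 m
heave = dip-slip × cos(dip) = 60.21 × cos(41.7°) = 45 m

45 m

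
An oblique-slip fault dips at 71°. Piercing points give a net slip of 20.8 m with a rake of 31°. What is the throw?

10.1 m

dip-slip = net slip × sin(rake) = 20.8 m × sin(31°) = 10.71 m
throw = dip-slip × sin(dip) = 10.71 × sin(71°) = 10.1 m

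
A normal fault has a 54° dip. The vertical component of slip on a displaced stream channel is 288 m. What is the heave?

209 m

heave = throw / tan(dip) = 288 / tan(54°) = 209 m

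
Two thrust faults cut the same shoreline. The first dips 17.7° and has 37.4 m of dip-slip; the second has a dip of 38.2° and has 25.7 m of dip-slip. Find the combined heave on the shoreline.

heave_A = 37.4 × cos(17.7°) = 35.63 m
heave_B = 25.7 × cos(38.2°) = 20.20 m
total = 35.63 + 20.20 = 55.8 m

55.8 m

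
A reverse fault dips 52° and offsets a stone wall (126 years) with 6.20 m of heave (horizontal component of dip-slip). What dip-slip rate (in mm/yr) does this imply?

dip-slip = heave / cos(dip) = 6.20 m / cos(52°) = 10.07 m
rate = 10.07 m / 126 years = 0.0799 m/yr = 79.9 mm/yr

79.9 mm/yr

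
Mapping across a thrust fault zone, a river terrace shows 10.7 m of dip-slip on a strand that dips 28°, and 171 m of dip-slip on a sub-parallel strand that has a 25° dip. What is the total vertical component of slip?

77.3 m

throw_A = 10.7 × sin(28°) = 5.023 m
throw_B = 171 × sin(25°) = 72.27 m
total = 5.023 + 72.27 = 77.3 m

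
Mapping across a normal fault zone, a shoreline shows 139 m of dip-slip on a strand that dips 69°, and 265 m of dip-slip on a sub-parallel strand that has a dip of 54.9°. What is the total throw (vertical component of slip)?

347 m

throw_A = 139 × sin(69°) = 129.8 m
throw_B = 265 × sin(54.9°) = 216.8 m
total = 129.8 + 216.8 = 347 m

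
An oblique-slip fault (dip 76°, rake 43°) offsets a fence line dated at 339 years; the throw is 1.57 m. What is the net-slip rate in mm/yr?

dip-slip = throw / sin(dip) = 1.57 / sin(76°) = 1.618 m
net slip = dip-slip / sin(rake) = 1.618 / sin(43°) = 2.373 m
rate = 2.373 m / 339 years = 0.00700 m/yr = 7 mm/yr

7 mm/yr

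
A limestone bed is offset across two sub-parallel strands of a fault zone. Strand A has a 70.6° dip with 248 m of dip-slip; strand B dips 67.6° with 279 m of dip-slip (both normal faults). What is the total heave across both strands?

189 m

heave_A = 248 × cos(70.6°) = 82.38 m
heave_B = 279 × cos(67.6°) = 106.3 m
total = 82.38 + 106.3 = 189 m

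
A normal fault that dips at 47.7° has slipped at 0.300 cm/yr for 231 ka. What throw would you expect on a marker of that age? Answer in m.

dip-slip = rate × time = 0.300 cm/yr × 231 ka = 693 m
throw = dip-slip × sin(dip) = 693 × sin(47.7°) = 513 m

513 m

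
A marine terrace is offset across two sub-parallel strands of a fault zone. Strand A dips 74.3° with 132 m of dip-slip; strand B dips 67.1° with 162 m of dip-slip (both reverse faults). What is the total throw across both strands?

throw_A = 132 × sin(74.3°) = 127.1 m
throw_B = 162 × sin(67.1°) = 149.2 m
total = 127.1 + 149.2 = 276 m

276 m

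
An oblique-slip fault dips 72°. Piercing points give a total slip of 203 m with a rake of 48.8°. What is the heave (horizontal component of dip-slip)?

dip-slip = net slip × sin(rake) = 203 m × sin(48.8°) = 152.7 m
heave = dip-slip × cos(dip) = 152.7 × cos(72°) = 47.2 m

47.2 m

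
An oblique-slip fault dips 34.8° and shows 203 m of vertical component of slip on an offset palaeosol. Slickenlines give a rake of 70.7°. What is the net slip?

377 m

dip-slip = throw / sin(dip) = 203 / sin(34.8°) = 355.7 m
net slip = dip-slip / sin(rake) = 355.7 / sin(70.7°) = 377 m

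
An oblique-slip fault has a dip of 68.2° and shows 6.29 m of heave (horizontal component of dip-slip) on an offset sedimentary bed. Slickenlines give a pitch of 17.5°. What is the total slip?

56.3 m

dip-slip = heave / cos(dip) = 6.29 / cos(68.2°) = 16.94 m
net slip = dip-slip / sin(rake) = 16.94 / sin(17.5°) = 56.3 m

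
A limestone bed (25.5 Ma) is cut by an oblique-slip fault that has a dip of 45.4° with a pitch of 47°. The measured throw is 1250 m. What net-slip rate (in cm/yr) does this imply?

dip-slip = throw / sin(dip) = 1250 / sin(45.4°) = 1756 m
net slip = dip-slip / sin(rake) = 1756 / sin(47°) = 2400 m
rate = 2400 m / 25.5 Ma = 0.0000941 m/yr = 0.00941 cm/yr

0.00941 cm/yr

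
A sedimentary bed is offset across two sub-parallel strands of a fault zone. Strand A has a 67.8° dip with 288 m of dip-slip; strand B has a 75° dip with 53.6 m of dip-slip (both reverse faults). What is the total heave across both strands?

123 m

heave_A = 288 × cos(67.8°) = 108.8 m
heave_B = 53.6 × cos(75°) = 13.87 m
total = 108.8 + 13.87 = 123 m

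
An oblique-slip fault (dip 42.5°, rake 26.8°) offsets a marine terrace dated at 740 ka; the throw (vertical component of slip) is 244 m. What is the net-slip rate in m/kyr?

dip-slip = throw / sin(dip) = 244 / sin(42.5°) = 361.2 m
net slip = dip-slip / sin(rake) = 361.2 / sin(26.8°) = 801 m
rate = 801 m / 740 ka = 0.00108 m/yr = 1.08 m/kyr

1.08 m/kyr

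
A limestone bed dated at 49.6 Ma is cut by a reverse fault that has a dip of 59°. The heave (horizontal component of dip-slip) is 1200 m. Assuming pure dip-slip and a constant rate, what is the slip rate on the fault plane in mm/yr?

dip-slip = heave / cos(dip) = 1200 m / cos(59°) = 2330 m
rate = 2330 m / 49.6 Ma = 0.0000470 m/yr = 0.0470 mm/yr

0.0470 mm/yr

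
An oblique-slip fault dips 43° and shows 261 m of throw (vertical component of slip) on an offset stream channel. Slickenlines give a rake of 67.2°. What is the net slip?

dip-slip = throw / sin(dip) = 261 / sin(43°) = 382.7 m
net slip = dip-slip / sin(rake) = 382.7 / sin(67.2°) = 415 m

415 m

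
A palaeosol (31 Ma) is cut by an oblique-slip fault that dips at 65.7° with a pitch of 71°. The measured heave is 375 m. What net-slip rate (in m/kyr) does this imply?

0.0311 m/kyr

dip-slip = heave / cos(dip) = 375 / cos(65.7°) = 911.3 m
net slip = dip-slip / sin(rake) = 911.3 / sin(71°) = 963.8 m
rate = 963.8 m / 31 Ma = 0.0000311 m/yr = 0.0311 m/kyr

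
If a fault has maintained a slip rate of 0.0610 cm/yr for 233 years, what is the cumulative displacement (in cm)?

slip = rate × time = 0.0610 cm/yr × 233 years = 0.142 m = 14.2 cm

14.2 cm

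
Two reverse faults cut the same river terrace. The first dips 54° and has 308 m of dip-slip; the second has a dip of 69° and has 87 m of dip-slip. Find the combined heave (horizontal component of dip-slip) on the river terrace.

heave_A = 308 × cos(54°) = 181 m
heave_B = 87 × cos(69°) = 31.18 m
total = 181 + 31.18 = 212 m

212 m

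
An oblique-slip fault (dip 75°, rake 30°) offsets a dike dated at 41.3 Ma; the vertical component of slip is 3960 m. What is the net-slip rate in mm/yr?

dip-slip = throw / sin(dip) = 3960 / sin(75°) = 4100 m
net slip = dip-slip / sin(rake) = 4100 / sin(30°) = 8199 m
rate = 8199 m / 41.3 Ma = 0.000199 m/yr = 0.199 mm/yr

0.199 mm/yr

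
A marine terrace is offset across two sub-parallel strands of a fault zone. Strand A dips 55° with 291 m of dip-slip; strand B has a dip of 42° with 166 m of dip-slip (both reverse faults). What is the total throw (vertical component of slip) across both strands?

349 m

throw_A = 291 × sin(55°) = 238.4 m
throw_B = 166 × sin(42°) = 111.1 m
total = 238.4 + 111.1 = 349 m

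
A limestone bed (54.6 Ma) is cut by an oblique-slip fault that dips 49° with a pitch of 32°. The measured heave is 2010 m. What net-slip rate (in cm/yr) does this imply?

0.0106 cm/yr

dip-slip = heave / cos(dip) = 2010 / cos(49°) = 3064 m
net slip = dip-slip / sin(rake) = 3064 / sin(32°) = 5782 m
rate = 5782 m / 54.6 Ma = 0.000106 m/yr = 0.0106 cm/yr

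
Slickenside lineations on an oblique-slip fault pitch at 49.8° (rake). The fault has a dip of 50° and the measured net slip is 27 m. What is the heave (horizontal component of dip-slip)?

dip-slip = net slip × sin(rake) = 27 m × sin(49.8°) = 20.62 m
heave = dip-slip × cos(dip) = 20.62 × cos(50°) = 13.3 m

13.3 m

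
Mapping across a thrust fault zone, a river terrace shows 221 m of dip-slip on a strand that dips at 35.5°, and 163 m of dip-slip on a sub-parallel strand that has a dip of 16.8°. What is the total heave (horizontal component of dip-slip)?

336 m

heave_A = 221 × cos(35.5°) = 179.9 m
heave_B = 163 × cos(16.8°) = 156 m
total = 179.9 + 156 = 336 m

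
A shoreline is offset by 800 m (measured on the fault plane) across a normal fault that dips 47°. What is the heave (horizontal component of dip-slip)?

heave = dip-slip × cos(dip) = 800 m × cos(47°) = 546 m

546 m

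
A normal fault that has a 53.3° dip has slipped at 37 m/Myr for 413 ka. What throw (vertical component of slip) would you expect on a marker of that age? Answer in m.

12.3 m

dip-slip = rate × time = 37 m/Myr × 413 ka = 15.28 m
throw = dip-slip × sin(dip) = 15.28 × sin(53.3°) = 12.3 m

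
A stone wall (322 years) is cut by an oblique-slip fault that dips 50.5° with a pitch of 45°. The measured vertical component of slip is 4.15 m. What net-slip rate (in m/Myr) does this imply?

dip-slip = throw / sin(dip) = 4.15 / sin(50.5°) = 5.378 m
net slip = dip-slip / sin(rake) = 5.378 / sin(45°) = 7.606 m
rate = 7.606 m / 322 years = 0.0236 m/yr = 23600 m/Myr

23600 m/Myr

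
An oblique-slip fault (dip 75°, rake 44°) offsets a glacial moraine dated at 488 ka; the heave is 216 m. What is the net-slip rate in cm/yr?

0.246 cm/yr

dip-slip = heave / cos(dip) = 216 / cos(75°) = 834.6 m
net slip = dip-slip / sin(rake) = 834.6 / sin(44°) = 1201 m
rate = 1201 m / 488 ka = 0.00246 m/yr = 0.246 cm/yr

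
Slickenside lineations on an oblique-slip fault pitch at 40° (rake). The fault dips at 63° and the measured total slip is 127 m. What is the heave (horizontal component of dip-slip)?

37.1 m

dip-slip = net slip × sin(rake) = 127 m × sin(40°) = 81.63 m
heave = dip-slip × cos(dip) = 81.63 × cos(63°) = 37.1 m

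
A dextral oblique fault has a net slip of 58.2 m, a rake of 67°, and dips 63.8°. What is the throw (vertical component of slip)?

dip-slip = net slip × sin(rake) = 58.2 m × sin(67°) = 53.57 m
throw = dip-slip × sin(dip) = 53.57 × sin(63.8°) = 48.1 m

48.1 m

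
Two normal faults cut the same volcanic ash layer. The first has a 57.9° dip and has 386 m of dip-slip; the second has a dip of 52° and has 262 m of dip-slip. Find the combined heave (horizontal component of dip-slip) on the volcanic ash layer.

366 m

heave_A = 386 × cos(57.9°) = 205.1 m
heave_B = 262 × cos(52°) = 161.3 m
total = 205.1 + 161.3 = 366 m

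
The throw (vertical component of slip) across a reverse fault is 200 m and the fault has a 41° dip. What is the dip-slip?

dip-slip = throw / sin(dip) = 200 / sin(41°) = 305 m

305 m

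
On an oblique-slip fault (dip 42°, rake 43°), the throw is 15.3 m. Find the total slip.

dip-slip = throw / sin(dip) = 15.3 / sin(42°) = 22.87 m
net slip = dip-slip / sin(rake) = 22.87 / sin(43°) = 33.5 m

33.5 m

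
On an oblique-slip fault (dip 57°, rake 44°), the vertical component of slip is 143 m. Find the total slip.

245 m

dip-slip = throw / sin(dip) = 143 / sin(57°) = 170.5 m
net slip = dip-slip / sin(rake) = 170.5 / sin(44°) = 245 m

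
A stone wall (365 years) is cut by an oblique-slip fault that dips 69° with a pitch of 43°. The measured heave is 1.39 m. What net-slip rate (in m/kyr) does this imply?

dip-slip = heave / cos(dip) = 1.39 / cos(69°) = 3.879 m
net slip = dip-slip / sin(rake) = 3.879 / sin(43°) = 5.687 m
rate = 5.687 m / 365 years = 0.0156 m/yr = 15.6 m/kyr

15.6 m/kyr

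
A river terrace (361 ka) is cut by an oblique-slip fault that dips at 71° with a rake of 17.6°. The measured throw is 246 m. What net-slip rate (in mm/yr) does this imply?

2.38 mm/yr

dip-slip = throw / sin(dip) = 246 / sin(71°) = 260.2 m
net slip = dip-slip / sin(rake) = 260.2 / sin(17.6°) = 860.5 m
rate = 860.5 m / 361 ka = 0.00238 m/yr = 2.38 mm/yr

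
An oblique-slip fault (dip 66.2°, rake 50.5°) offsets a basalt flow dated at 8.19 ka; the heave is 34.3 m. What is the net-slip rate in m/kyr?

dip-slip = heave / cos(dip) = 34.3 / cos(66.2°) = 85 m
net slip = dip-slip / sin(rake) = 85 / sin(50.5°) = 110.2 m
rate = 110.2 m / 8.19 ka = 0.0134 m/yr = 13.4 m/kyr

13.4 m/kyr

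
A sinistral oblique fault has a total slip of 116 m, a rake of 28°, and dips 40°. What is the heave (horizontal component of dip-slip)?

dip-slip = net slip × sin(rake) = 116 m × sin(28°) = 54.46 m
heave = dip-slip × cos(dip) = 54.46 × cos(40°) = 41.7 m

41.7 m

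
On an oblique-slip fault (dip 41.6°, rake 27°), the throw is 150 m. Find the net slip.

dip-slip = throw / sin(dip) = 150 / sin(41.6°) = 225.9 m
net slip = dip-slip / sin(rake) = 225.9 / sin(27°) = 498 m

498 m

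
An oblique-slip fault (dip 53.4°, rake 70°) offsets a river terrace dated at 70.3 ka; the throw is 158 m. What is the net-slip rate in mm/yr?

dip-slip = throw / sin(dip) = 158 / sin(53.4°) = 196.8 m
net slip = dip-slip / sin(rake) = 196.8 / sin(70°) = 209.4 m
rate = 209.4 m / 70.3 ka = 0.00298 m/yr = 2.98 mm/yr

2.98 mm/yr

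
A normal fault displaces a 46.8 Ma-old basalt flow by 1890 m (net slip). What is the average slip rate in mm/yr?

0.0404 mm/yr

rate = 1890 m / 46.8 Ma = 0.0000404 m/yr = 0.0404 mm/yr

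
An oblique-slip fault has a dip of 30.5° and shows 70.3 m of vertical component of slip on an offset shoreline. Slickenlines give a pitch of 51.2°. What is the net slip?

dip-slip = throw / sin(dip) = 70.3 / sin(30.5°) = 138.5 m
net slip = dip-slip / sin(rake) = 138.5 / sin(51.2°) = 178 m

178 m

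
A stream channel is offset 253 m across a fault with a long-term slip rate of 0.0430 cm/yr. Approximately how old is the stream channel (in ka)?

age = offset / rate = 253 m / (0.0430 cm/yr) = 588000 yr = 588 ka

588 ka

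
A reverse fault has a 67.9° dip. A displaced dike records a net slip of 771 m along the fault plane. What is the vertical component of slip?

714 m

throw = dip-slip × sin(dip) = 771 m × sin(67.9°) = 714 m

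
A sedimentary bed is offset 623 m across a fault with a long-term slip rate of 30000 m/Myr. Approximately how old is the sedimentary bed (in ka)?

age = offset / rate = 623 m / (30000 m/Myr) = 20800 yr = 20.8 ka

20.8 ka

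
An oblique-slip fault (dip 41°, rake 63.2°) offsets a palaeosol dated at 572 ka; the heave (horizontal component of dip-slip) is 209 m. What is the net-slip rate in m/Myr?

dip-slip = heave / cos(dip) = 209 / cos(41°) = 276.9 m
net slip = dip-slip / sin(rake) = 276.9 / sin(63.2°) = 310.3 m
rate = 310.3 m / 572 ka = 0.000542 m/yr = 542 m/Myr

542 m/Myr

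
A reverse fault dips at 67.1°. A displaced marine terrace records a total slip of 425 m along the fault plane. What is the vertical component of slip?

throw = dip-slip × sin(dip) = 425 m × sin(67.1°) = 392 m

392 m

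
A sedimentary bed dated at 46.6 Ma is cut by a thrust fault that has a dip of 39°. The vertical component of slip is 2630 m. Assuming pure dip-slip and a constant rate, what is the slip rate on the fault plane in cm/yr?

dip-slip = throw / sin(dip) = 2630 m / sin(39°) = 4179 m
rate = 4179 m / 46.6 Ma = 0.0000897 m/yr = 0.00897 cm/yr

0.00897 cm/yr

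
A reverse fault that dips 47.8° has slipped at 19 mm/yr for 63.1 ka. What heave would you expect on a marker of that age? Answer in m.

805 m

dip-slip = rate × time = 19 mm/yr × 63.1 ka = 1199 m
heave = dip-slip × cos(dip) = 1199 × cos(47.8°) = 805 m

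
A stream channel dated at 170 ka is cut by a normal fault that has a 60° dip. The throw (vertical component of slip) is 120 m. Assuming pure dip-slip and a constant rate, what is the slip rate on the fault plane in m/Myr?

815 m/Myr

dip-slip = throw / sin(dip) = 120 m / sin(60°) = 138.6 m
rate = 138.6 m / 170 ka = 0.000815 m/yr = 815 m/Myr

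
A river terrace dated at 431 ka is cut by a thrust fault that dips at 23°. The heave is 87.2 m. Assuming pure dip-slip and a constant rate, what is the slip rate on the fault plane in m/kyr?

0.220 m/kyr

dip-slip = heave / cos(dip) = 87.2 m / cos(23°) = 94.73 m
rate = 94.73 m / 431 ka = 0.000220 m/yr = 0.220 m/kyr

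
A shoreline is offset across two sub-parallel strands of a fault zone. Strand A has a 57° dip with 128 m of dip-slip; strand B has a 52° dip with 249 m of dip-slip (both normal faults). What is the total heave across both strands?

223 m

heave_A = 128 × cos(57°) = 69.71 m
heave_B = 249 × cos(52°) = 153.3 m
total = 69.71 + 153.3 = 223 m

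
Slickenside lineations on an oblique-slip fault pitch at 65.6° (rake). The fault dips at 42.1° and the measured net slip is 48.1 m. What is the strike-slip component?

strike-slip = net slip × cos(rake) = 48.1 m × cos(65.6°) = 19.9 m

19.9 m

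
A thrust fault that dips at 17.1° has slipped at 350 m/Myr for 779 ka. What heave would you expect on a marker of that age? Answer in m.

dip-slip = rate × time = 350 m/Myr × 779 ka = 272.6 m
heave = dip-slip × cos(dip) = 272.6 × cos(17.1°) = 261 m

261 m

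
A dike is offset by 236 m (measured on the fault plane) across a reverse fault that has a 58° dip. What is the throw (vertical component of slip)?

throw = dip-slip × sin(dip) = 236 m × sin(58°) = 200 m

200 m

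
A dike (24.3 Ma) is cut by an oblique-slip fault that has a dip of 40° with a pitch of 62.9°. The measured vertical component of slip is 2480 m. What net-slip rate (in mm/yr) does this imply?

dip-slip = throw / sin(dip) = 2480 / sin(40°) = 3858 m
net slip = dip-slip / sin(rake) = 3858 / sin(62.9°) = 4334 m
rate = 4334 m / 24.3 Ma = 0.000178 m/yr = 0.178 mm/yr

0.178 mm/yr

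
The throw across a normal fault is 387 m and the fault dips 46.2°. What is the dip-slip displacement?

dip-slip = throw / sin(dip) = 387 / sin(46.2°) = 536 m

536 m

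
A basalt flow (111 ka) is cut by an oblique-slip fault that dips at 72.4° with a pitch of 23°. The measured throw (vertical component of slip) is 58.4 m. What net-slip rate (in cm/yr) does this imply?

dip-slip = throw / sin(dip) = 58.4 / sin(72.4°) = 61.27 m
net slip = dip-slip / sin(rake) = 61.27 / sin(23°) = 156.8 m
rate = 156.8 m / 111 ka = 0.00141 m/yr = 0.141 cm/yr

0.141 cm/yr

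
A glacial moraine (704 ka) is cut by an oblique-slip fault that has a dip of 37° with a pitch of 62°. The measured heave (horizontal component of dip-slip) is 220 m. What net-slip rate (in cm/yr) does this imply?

0.0443 cm/yr

dip-slip = heave / cos(dip) = 220 / cos(37°) = 275.5 m
net slip = dip-slip / sin(rake) = 275.5 / sin(62°) = 312 m
rate = 312 m / 704 ka = 0.000443 m/yr = 0.0443 cm/yr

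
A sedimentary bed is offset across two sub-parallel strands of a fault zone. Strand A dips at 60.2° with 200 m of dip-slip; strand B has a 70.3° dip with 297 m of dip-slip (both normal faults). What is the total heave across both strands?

heave_A = 200 × cos(60.2°) = 99.39 m
heave_B = 297 × cos(70.3°) = 100.1 m
total = 99.39 + 100.1 = 200 m

200 m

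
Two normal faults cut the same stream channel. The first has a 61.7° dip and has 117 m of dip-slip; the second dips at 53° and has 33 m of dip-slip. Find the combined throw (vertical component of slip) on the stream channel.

throw_A = 117 × sin(61.7°) = 103 m
throw_B = 33 × sin(53°) = 26.35 m
total = 103 + 26.35 = 129 m

129 m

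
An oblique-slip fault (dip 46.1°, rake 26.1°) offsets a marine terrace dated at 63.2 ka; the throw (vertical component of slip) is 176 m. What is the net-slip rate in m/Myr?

8780 m/Myr

dip-slip = throw / sin(dip) = 176 / sin(46.1°) = 244.3 m
net slip = dip-slip / sin(rake) = 244.3 / sin(26.1°) = 555.2 m
rate = 555.2 m / 63.2 ka = 0.00878 m/yr = 8780 m/Myr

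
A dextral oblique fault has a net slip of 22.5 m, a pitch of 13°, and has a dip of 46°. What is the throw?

dip-slip = net slip × sin(rake) = 22.5 m × sin(13°) = 5.061 m
throw = dip-slip × sin(dip) = 5.061 × sin(46°) = 3.64 m

3.64 m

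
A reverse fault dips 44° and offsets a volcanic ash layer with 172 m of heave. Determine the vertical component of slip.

166 m

throw = heave × tan(dip) = 172 × tan(44°) = 166 m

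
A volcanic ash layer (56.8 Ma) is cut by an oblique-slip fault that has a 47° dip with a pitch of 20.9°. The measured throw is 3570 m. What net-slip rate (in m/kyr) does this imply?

dip-slip = throw / sin(dip) = 3570 / sin(47°) = 4881 m
net slip = dip-slip / sin(rake) = 4881 / sin(20.9°) = 13680 m
rate = 13680 m / 56.8 Ma = 0.000241 m/yr = 0.241 m/kyr

0.241 m/kyr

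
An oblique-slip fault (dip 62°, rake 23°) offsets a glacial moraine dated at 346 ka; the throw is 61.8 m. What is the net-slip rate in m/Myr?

dip-slip = throw / sin(dip) = 61.8 / sin(62°) = 69.99 m
net slip = dip-slip / sin(rake) = 69.99 / sin(23°) = 179.1 m
rate = 179.1 m / 346 ka = 0.000518 m/yr = 518 m/Myr

518 m/Myr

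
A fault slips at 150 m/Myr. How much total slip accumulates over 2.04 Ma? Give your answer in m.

slip = rate × time = 150 m/Myr × 2.04 Ma = 306 m

306 m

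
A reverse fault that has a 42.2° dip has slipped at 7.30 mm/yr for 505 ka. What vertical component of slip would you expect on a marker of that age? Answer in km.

2.48 km

dip-slip = rate × time = 7.30 mm/yr × 505 ka = 3686 m
throw = dip-slip × sin(dip) = 3686 × sin(42.2°) = 2480 m = 2.48 km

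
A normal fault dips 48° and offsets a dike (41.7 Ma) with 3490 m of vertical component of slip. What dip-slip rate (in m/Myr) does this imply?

dip-slip = throw / sin(dip) = 3490 m / sin(48°) = 4696 m
rate = 4696 m / 41.7 Ma = 0.000113 m/yr = 113 m/Myr

113 m/Myr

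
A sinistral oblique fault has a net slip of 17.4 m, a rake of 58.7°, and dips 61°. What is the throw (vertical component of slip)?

dip-slip = net slip × sin(rake) = 17.4 m × sin(58.7°) = 14.87 m
throw = dip-slip × sin(dip) = 14.87 × sin(61°) = 13 m

13 m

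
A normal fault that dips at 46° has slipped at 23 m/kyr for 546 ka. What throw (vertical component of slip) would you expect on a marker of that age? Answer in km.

9.03 km

dip-slip = rate × time = 23 m/kyr × 546 ka = 12560 m
throw = dip-slip × sin(dip) = 12560 × sin(46°) = 9030 m = 9.03 km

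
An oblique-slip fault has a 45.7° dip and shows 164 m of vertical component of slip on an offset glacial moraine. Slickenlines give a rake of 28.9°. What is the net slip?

474 m

dip-slip = throw / sin(dip) = 164 / sin(45.7°) = 229.1 m
net slip = dip-slip / sin(rake) = 229.1 / sin(28.9°) = 474 m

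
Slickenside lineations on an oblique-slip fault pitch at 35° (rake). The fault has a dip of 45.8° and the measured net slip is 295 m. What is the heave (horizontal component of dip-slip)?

118 m

dip-slip = net slip × sin(rake) = 295 m × sin(35°) = 169.2 m
heave = dip-slip × cos(dip) = 169.2 × cos(45.8°) = 118 m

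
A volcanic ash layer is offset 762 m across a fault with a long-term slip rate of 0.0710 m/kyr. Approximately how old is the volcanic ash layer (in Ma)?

10.7 Ma

age = offset / rate = 762 m / (0.0710 m/kyr) = 1.07e+07 yr = 10.7 Ma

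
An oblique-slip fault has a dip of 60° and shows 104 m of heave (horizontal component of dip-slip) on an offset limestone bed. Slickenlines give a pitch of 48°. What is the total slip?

280 m

dip-slip = heave / cos(dip) = 104 / cos(60°) = 208 m
net slip = dip-slip / sin(rake) = 208 / sin(48°) = 280 m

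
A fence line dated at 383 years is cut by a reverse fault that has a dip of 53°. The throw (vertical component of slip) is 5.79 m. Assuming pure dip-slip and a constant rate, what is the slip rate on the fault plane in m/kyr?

dip-slip = throw / sin(dip) = 5.79 m / sin(53°) = 7.250 m
rate = 7.250 m / 383 years = 0.0189 m/yr = 18.9 m/kyr

18.9 m/kyr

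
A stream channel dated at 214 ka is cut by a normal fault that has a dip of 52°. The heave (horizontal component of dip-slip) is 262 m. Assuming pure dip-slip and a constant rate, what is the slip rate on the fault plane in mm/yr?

dip-slip = heave / cos(dip) = 262 m / cos(52°) = 425.6 m
rate = 425.6 m / 214 ka = 0.00199 m/yr = 1.99 mm/yr

1.99 mm/yr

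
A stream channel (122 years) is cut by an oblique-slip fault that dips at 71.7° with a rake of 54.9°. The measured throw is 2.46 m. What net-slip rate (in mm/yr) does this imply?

dip-slip = throw / sin(dip) = 2.46 / sin(71.7°) = 2.591 m
net slip = dip-slip / sin(rake) = 2.591 / sin(54.9°) = 3.167 m
rate = 3.167 m / 122 years = 0.0260 m/yr = 26 mm/yr

26 mm/yr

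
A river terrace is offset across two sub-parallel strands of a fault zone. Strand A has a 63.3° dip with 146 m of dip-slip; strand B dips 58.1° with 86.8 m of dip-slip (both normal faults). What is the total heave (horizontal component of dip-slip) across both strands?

111 m

heave_A = 146 × cos(63.3°) = 65.60 m
heave_B = 86.8 × cos(58.1°) = 45.87 m
total = 65.60 + 45.87 = 111 m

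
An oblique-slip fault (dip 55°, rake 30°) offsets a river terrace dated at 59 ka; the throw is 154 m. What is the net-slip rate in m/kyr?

dip-slip = throw / sin(dip) = 154 / sin(55°) = 188 m
net slip = dip-slip / sin(rake) = 188 / sin(30°) = 376 m
rate = 376 m / 59 ka = 0.00637 m/yr = 6.37 m/kyr

6.37 m/kyr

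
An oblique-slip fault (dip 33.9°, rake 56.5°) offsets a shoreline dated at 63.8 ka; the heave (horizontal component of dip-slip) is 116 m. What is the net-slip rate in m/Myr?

2630 m/Myr

dip-slip = heave / cos(dip) = 116 / cos(33.9°) = 139.8 m
net slip = dip-slip / sin(rake) = 139.8 / sin(56.5°) = 167.6 m
rate = 167.6 m / 63.8 ka = 0.00263 m/yr = 2630 m/Myr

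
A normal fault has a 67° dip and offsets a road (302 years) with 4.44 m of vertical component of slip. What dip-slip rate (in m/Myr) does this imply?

dip-slip = throw / sin(dip) = 4.44 m / sin(67°) = 4.823 m
rate = 4.823 m / 302 years = 0.0160 m/yr = 16000 m/Myr

16000 m/Myr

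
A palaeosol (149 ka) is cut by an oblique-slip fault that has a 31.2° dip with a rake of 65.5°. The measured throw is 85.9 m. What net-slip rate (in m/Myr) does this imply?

1220 m/Myr

dip-slip = throw / sin(dip) = 85.9 / sin(31.2°) = 165.8 m
net slip = dip-slip / sin(rake) = 165.8 / sin(65.5°) = 182.2 m
rate = 182.2 m / 149 ka = 0.00122 m/yr = 1220 m/Myr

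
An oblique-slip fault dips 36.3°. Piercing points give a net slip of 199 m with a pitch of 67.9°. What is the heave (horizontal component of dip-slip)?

149 m

dip-slip = net slip × sin(rake) = 199 m × sin(67.9°) = 184.4 m
heave = dip-slip × cos(dip) = 184.4 × cos(36.3°) = 149 m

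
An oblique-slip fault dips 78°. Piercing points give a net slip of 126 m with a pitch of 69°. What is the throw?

115 m

dip-slip = net slip × sin(rake) = 126 m × sin(69°) = 117.6 m
throw = dip-slip × sin(dip) = 117.6 × sin(78°) = 115 m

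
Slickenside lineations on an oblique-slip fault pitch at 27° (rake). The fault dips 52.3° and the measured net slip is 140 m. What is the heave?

dip-slip = net slip × sin(rake) = 140 m × sin(27°) = 63.56 m
heave = dip-slip × cos(dip) = 63.56 × cos(52.3°) = 38.9 m

38.9 m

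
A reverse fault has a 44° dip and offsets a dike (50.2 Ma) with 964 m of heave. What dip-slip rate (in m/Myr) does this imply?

26.7 m/Myr

dip-slip = heave / cos(dip) = 964 m / cos(44°) = 1340 m
rate = 1340 m / 50.2 Ma = 0.0000267 m/yr = 26.7 m/Myr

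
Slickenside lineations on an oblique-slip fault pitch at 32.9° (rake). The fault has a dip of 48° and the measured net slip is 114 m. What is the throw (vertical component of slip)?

dip-slip = net slip × sin(rake) = 114 m × sin(32.9°) = 61.92 m
throw = dip-slip × sin(dip) = 61.92 × sin(48°) = 46 m

46 m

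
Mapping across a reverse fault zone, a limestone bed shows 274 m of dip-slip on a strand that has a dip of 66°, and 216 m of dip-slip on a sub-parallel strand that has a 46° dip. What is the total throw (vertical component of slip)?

throw_A = 274 × sin(66°) = 250.3 m
throw_B = 216 × sin(46°) = 155.4 m
total = 250.3 + 155.4 = 406 m

406 m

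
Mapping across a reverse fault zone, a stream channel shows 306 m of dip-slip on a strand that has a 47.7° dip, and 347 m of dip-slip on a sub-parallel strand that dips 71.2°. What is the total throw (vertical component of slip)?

throw_A = 306 × sin(47.7°) = 226.3 m
throw_B = 347 × sin(71.2°) = 328.5 m
total = 226.3 + 328.5 = 555 m

555 m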